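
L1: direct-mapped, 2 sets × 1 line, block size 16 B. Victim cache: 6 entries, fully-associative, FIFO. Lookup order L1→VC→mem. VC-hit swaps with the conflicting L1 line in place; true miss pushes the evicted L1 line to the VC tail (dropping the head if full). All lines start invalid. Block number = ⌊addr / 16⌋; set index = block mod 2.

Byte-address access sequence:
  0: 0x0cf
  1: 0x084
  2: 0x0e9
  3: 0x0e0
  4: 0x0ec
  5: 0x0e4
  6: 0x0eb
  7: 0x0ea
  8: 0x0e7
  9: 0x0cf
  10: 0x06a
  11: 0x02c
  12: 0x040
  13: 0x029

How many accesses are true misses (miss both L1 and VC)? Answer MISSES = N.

  [0] addr=0xcf blk=12 s=0: MISS | VC []
  [1] addr=0x84 blk=8 s=0: MISS | VC [12]
  [2] addr=0xe9 blk=14 s=0: MISS | VC [12, 8]
  [3] addr=0xe0 blk=14 s=0: L1-HIT | VC [12, 8]
  [4] addr=0xec blk=14 s=0: L1-HIT | VC [12, 8]
  [5] addr=0xe4 blk=14 s=0: L1-HIT | VC [12, 8]
  [6] addr=0xeb blk=14 s=0: L1-HIT | VC [12, 8]
  [7] addr=0xea blk=14 s=0: L1-HIT | VC [12, 8]
  [8] addr=0xe7 blk=14 s=0: L1-HIT | VC [12, 8]
  [9] addr=0xcf blk=12 s=0: VC-HIT | VC [14, 8]
  [10] addr=0x6a blk=6 s=0: MISS | VC [14, 8, 12]
  [11] addr=0x2c blk=2 s=0: MISS | VC [14, 8, 12, 6]
  [12] addr=0x40 blk=4 s=0: MISS | VC [14, 8, 12, 6, 2]
  [13] addr=0x29 blk=2 s=0: VC-HIT | VC [14, 8, 12, 6, 4]

MISSES = 6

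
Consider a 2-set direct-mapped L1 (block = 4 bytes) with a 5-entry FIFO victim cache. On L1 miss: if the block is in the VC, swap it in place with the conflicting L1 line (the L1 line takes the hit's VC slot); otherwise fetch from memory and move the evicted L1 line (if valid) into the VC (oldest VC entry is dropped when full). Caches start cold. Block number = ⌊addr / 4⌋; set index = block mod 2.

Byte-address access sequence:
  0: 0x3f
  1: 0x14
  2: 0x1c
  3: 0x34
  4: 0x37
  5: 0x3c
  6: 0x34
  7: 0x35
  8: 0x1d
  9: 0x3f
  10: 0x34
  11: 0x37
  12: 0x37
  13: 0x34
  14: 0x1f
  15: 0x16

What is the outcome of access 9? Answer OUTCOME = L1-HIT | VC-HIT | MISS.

OUTCOME = VC-HIT

  [0] addr=0x3f blk=15 s=1: MISS | VC []
  [1] addr=0x14 blk=5 s=1: MISS | VC [15]
  [2] addr=0x1c blk=7 s=1: MISS | VC [15, 5]
  [3] addr=0x34 blk=13 s=1: MISS | VC [15, 5, 7]
  [4] addr=0x37 blk=13 s=1: L1-HIT | VC [15, 5, 7]
  [5] addr=0x3c blk=15 s=1: VC-HIT | VC [13, 5, 7]
  [6] addr=0x34 blk=13 s=1: VC-HIT | VC [15, 5, 7]
  [7] addr=0x35 blk=13 s=1: L1-HIT | VC [15, 5, 7]
  [8] addr=0x1d blk=7 s=1: VC-HIT | VC [15, 5, 13]
  [9] addr=0x3f blk=15 s=1: VC-HIT | VC [7, 5, 13]
  [10] addr=0x34 blk=13 s=1: VC-HIT | VC [7, 5, 15]
  [11] addr=0x37 blk=13 s=1: L1-HIT | VC [7, 5, 15]
  [12] addr=0x37 blk=13 s=1: L1-HIT | VC [7, 5, 15]
  [13] addr=0x34 blk=13 s=1: L1-HIT | VC [7, 5, 15]
  [14] addr=0x1f blk=7 s=1: VC-HIT | VC [13, 5, 15]
  [15] addr=0x16 blk=5 s=1: VC-HIT | VC [13, 7, 15]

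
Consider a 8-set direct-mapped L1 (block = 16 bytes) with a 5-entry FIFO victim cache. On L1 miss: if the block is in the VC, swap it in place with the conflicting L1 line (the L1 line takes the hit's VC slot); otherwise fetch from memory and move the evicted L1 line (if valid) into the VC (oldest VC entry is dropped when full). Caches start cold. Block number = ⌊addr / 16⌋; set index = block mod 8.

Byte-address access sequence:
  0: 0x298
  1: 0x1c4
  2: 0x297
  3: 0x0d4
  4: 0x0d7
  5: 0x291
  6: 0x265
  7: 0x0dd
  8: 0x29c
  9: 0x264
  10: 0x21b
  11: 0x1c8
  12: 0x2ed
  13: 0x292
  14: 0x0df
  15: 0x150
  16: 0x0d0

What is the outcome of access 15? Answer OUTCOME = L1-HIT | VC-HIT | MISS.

#0 0x298→b41/s1 MISS; vc=[]
#1 0x1c4→b28/s4 MISS; vc=[]
#2 0x297→b41/s1 L1-HIT; vc=[]
#3 0xd4→b13/s5 MISS; vc=[]
#4 0xd7→b13/s5 L1-HIT; vc=[]
#5 0x291→b41/s1 L1-HIT; vc=[]
#6 0x265→b38/s6 MISS; vc=[]
#7 0xdd→b13/s5 L1-HIT; vc=[]
#8 0x29c→b41/s1 L1-HIT; vc=[]
#9 0x264→b38/s6 L1-HIT; vc=[]
#10 0x21b→b33/s1 MISS; vc=[41]
#11 0x1c8→b28/s4 L1-HIT; vc=[41]
#12 0x2ed→b46/s6 MISS; vc=[41,38]
#13 0x292→b41/s1 VC-HIT; vc=[33,38]
#14 0xdf→b13/s5 L1-HIT; vc=[33,38]
#15 0x150→b21/s5 MISS; vc=[33,38,13]
#16 0xd0→b13/s5 VC-HIT; vc=[33,38,21]

OUTCOME = MISS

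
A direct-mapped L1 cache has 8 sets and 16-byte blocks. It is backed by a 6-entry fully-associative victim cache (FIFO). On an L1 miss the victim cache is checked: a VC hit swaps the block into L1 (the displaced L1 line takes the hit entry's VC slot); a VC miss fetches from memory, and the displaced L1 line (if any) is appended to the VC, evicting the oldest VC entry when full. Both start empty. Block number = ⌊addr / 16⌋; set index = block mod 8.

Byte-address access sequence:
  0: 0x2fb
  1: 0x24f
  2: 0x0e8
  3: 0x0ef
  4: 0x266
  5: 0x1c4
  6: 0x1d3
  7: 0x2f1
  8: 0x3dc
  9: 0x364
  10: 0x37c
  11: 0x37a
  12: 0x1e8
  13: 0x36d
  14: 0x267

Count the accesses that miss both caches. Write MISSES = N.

MISSES = 10

  [0] addr=0x2fb blk=47 s=7: MISS | VC []
  [1] addr=0x24f blk=36 s=4: MISS | VC []
  [2] addr=0xe8 blk=14 s=6: MISS | VC []
  [3] addr=0xef blk=14 s=6: L1-HIT | VC []
  [4] addr=0x266 blk=38 s=6: MISS | VC [14]
  [5] addr=0x1c4 blk=28 s=4: MISS | VC [14, 36]
  [6] addr=0x1d3 blk=29 s=5: MISS | VC [14, 36]
  [7] addr=0x2f1 blk=47 s=7: L1-HIT | VC [14, 36]
  [8] addr=0x3dc blk=61 s=5: MISS | VC [14, 36, 29]
  [9] addr=0x364 blk=54 s=6: MISS | VC [14, 36, 29, 38]
  [10] addr=0x37c blk=55 s=7: MISS | VC [14, 36, 29, 38, 47]
  [11] addr=0x37a blk=55 s=7: L1-HIT | VC [14, 36, 29, 38, 47]
  [12] addr=0x1e8 blk=30 s=6: MISS | VC [14, 36, 29, 38, 47, 54]
  [13] addr=0x36d blk=54 s=6: VC-HIT | VC [14, 36, 29, 38, 47, 30]
  [14] addr=0x267 blk=38 s=6: VC-HIT | VC [14, 36, 29, 54, 47, 30]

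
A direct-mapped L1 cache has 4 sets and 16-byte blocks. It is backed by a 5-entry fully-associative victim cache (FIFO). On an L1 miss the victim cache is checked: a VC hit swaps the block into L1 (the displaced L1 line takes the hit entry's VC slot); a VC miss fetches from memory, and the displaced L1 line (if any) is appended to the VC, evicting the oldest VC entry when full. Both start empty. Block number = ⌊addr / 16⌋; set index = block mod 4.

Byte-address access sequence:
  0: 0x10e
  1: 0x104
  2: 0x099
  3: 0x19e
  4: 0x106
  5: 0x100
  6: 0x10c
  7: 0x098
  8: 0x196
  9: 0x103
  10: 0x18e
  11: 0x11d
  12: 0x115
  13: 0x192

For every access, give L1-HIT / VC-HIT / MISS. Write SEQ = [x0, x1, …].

SEQ = [MISS, L1-HIT, MISS, MISS, L1-HIT, L1-HIT, L1-HIT, VC-HIT, VC-HIT, L1-HIT, MISS, MISS, L1-HIT, VC-HIT]

0: 0x10e (blk 16, set 0) → MISS  vc=[]
1: 0x104 (blk 16, set 0) → L1-HIT  vc=[]
2: 0x99 (blk 9, set 1) → MISS  vc=[]
3: 0x19e (blk 25, set 1) → MISS  vc=[9]
4: 0x106 (blk 16, set 0) → L1-HIT  vc=[9]
5: 0x100 (blk 16, set 0) → L1-HIT  vc=[9]
6: 0x10c (blk 16, set 0) → L1-HIT  vc=[9]
7: 0x98 (blk 9, set 1) → VC-HIT  vc=[25]
8: 0x196 (blk 25, set 1) → VC-HIT  vc=[9]
9: 0x103 (blk 16, set 0) → L1-HIT  vc=[9]
10: 0x18e (blk 24, set 0) → MISS  vc=[9, 16]
11: 0x11d (blk 17, set 1) → MISS  vc=[9, 16, 25]
12: 0x115 (blk 17, set 1) → L1-HIT  vc=[9, 16, 25]
13: 0x192 (blk 25, set 1) → VC-HIT  vc=[9, 16, 17]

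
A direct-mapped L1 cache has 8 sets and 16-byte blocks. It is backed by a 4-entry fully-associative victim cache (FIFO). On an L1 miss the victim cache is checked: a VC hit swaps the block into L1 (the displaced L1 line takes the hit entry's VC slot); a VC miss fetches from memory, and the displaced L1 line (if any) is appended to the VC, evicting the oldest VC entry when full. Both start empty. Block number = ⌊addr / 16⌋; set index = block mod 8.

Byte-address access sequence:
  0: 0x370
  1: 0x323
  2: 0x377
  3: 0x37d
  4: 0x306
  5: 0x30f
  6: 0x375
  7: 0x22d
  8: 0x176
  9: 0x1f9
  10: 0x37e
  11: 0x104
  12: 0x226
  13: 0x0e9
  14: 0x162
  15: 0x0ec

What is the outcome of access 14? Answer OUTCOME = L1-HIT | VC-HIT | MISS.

0: 0x370 (blk 55, set 7) → MISS  vc=[]
1: 0x323 (blk 50, set 2) → MISS  vc=[]
2: 0x377 (blk 55, set 7) → L1-HIT  vc=[]
3: 0x37d (blk 55, set 7) → L1-HIT  vc=[]
4: 0x306 (blk 48, set 0) → MISS  vc=[]
5: 0x30f (blk 48, set 0) → L1-HIT  vc=[]
6: 0x375 (blk 55, set 7) → L1-HIT  vc=[]
7: 0x22d (blk 34, set 2) → MISS  vc=[50]
8: 0x176 (blk 23, set 7) → MISS  vc=[50, 55]
9: 0x1f9 (blk 31, set 7) → MISS  vc=[50, 55, 23]
10: 0x37e (blk 55, set 7) → VC-HIT  vc=[50, 31, 23]
11: 0x104 (blk 16, set 0) → MISS  vc=[50, 31, 23, 48]
12: 0x226 (blk 34, set 2) → L1-HIT  vc=[50, 31, 23, 48]
13: 0xe9 (blk 14, set 6) → MISS  vc=[50, 31, 23, 48]
14: 0x162 (blk 22, set 6) → MISS  vc=[31, 23, 48, 14]
15: 0xec (blk 14, set 6) → VC-HIT  vc=[31, 23, 48, 22]

OUTCOME = MISS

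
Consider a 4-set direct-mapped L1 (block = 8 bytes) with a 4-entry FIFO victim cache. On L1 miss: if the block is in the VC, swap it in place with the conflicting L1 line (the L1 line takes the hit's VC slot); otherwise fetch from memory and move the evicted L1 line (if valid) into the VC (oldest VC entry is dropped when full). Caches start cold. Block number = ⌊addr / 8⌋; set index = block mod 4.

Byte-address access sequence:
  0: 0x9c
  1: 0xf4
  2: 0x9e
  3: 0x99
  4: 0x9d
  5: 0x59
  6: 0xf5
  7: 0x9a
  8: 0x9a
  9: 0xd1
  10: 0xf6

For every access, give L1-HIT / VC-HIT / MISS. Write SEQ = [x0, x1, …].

0: 0x9c (blk 19, set 3) → MISS  vc=[]
1: 0xf4 (blk 30, set 2) → MISS  vc=[]
2: 0x9e (blk 19, set 3) → L1-HIT  vc=[]
3: 0x99 (blk 19, set 3) → L1-HIT  vc=[]
4: 0x9d (blk 19, set 3) → L1-HIT  vc=[]
5: 0x59 (blk 11, set 3) → MISS  vc=[19]
6: 0xf5 (blk 30, set 2) → L1-HIT  vc=[19]
7: 0x9a (blk 19, set 3) → VC-HIT  vc=[11]
8: 0x9a (blk 19, set 3) → L1-HIT  vc=[11]
9: 0xd1 (blk 26, set 2) → MISS  vc=[11, 30]
10: 0xf6 (blk 30, set 2) → VC-HIT  vc=[11, 26]

SEQ = [MISS, MISS, L1-HIT, L1-HIT, L1-HIT, MISS, L1-HIT, VC-HIT, L1-HIT, MISS, VC-HIT]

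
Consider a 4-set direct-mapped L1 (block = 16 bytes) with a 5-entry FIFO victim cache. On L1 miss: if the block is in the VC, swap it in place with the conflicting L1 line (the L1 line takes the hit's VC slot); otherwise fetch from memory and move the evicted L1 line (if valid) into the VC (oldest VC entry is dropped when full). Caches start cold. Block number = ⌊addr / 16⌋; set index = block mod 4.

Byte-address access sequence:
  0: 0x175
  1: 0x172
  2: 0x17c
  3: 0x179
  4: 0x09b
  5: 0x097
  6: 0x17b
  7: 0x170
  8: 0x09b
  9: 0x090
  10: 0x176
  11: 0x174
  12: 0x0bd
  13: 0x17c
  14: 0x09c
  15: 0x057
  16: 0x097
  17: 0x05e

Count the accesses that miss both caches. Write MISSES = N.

MISSES = 4

#0 0x175→b23/s3 MISS; vc=[]
#1 0x172→b23/s3 L1-HIT; vc=[]
#2 0x17c→b23/s3 L1-HIT; vc=[]
#3 0x179→b23/s3 L1-HIT; vc=[]
#4 0x9b→b9/s1 MISS; vc=[]
#5 0x97→b9/s1 L1-HIT; vc=[]
#6 0x17b→b23/s3 L1-HIT; vc=[]
#7 0x170→b23/s3 L1-HIT; vc=[]
#8 0x9b→b9/s1 L1-HIT; vc=[]
#9 0x90→b9/s1 L1-HIT; vc=[]
#10 0x176→b23/s3 L1-HIT; vc=[]
#11 0x174→b23/s3 L1-HIT; vc=[]
#12 0xbd→b11/s3 MISS; vc=[23]
#13 0x17c→b23/s3 VC-HIT; vc=[11]
#14 0x9c→b9/s1 L1-HIT; vc=[11]
#15 0x57→b5/s1 MISS; vc=[11,9]
#16 0x97→b9/s1 VC-HIT; vc=[11,5]
#17 0x5e→b5/s1 VC-HIT; vc=[11,9]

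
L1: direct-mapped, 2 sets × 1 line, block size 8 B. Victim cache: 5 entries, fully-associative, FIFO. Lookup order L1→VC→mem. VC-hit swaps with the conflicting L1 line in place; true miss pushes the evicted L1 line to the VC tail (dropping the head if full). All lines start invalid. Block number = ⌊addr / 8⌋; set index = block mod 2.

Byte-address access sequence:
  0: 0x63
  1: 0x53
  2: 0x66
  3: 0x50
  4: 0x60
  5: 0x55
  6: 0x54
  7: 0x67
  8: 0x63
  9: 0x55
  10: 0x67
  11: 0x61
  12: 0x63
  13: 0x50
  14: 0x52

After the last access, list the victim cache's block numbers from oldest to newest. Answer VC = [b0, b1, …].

VC = [12]

#0 0x63→b12/s0 MISS; vc=[]
#1 0x53→b10/s0 MISS; vc=[12]
#2 0x66→b12/s0 VC-HIT; vc=[10]
#3 0x50→b10/s0 VC-HIT; vc=[12]
#4 0x60→b12/s0 VC-HIT; vc=[10]
#5 0x55→b10/s0 VC-HIT; vc=[12]
#6 0x54→b10/s0 L1-HIT; vc=[12]
#7 0x67→b12/s0 VC-HIT; vc=[10]
#8 0x63→b12/s0 L1-HIT; vc=[10]
#9 0x55→b10/s0 VC-HIT; vc=[12]
#10 0x67→b12/s0 VC-HIT; vc=[10]
#11 0x61→b12/s0 L1-HIT; vc=[10]
#12 0x63→b12/s0 L1-HIT; vc=[10]
#13 0x50→b10/s0 VC-HIT; vc=[12]
#14 0x52→b10/s0 L1-HIT; vc=[12]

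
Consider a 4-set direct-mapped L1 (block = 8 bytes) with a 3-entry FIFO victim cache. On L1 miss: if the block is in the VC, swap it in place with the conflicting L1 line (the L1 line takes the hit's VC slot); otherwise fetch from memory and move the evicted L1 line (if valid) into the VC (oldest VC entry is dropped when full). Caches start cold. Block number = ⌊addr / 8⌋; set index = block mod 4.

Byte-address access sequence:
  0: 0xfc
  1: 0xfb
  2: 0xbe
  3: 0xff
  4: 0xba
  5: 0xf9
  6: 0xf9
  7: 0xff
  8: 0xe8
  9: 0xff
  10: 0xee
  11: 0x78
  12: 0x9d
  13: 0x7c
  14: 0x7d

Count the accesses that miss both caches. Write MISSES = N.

MISSES = 5

0: 0xfc (blk 31, set 3) → MISS  vc=[]
1: 0xfb (blk 31, set 3) → L1-HIT  vc=[]
2: 0xbe (blk 23, set 3) → MISS  vc=[31]
3: 0xff (blk 31, set 3) → VC-HIT  vc=[23]
4: 0xba (blk 23, set 3) → VC-HIT  vc=[31]
5: 0xf9 (blk 31, set 3) → VC-HIT  vc=[23]
6: 0xf9 (blk 31, set 3) → L1-HIT  vc=[23]
7: 0xff (blk 31, set 3) → L1-HIT  vc=[23]
8: 0xe8 (blk 29, set 1) → MISS  vc=[23]
9: 0xff (blk 31, set 3) → L1-HIT  vc=[23]
10: 0xee (blk 29, set 1) → L1-HIT  vc=[23]
11: 0x78 (blk 15, set 3) → MISS  vc=[23, 31]
12: 0x9d (blk 19, set 3) → MISS  vc=[23, 31, 15]
13: 0x7c (blk 15, set 3) → VC-HIT  vc=[23, 31, 19]
14: 0x7d (blk 15, set 3) → L1-HIT  vc=[23, 31, 19]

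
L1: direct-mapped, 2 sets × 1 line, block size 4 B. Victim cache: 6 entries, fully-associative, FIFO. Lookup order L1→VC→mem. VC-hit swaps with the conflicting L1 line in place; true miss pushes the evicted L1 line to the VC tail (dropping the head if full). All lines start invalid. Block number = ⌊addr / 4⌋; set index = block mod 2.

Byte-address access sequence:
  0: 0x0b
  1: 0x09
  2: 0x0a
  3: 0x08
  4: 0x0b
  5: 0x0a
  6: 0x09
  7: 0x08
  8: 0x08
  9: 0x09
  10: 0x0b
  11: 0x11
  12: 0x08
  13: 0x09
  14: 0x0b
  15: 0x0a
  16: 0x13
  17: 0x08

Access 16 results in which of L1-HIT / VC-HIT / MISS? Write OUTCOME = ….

OUTCOME = VC-HIT

0: 0xb (blk 2, set 0) → MISS  vc=[]
1: 0x9 (blk 2, set 0) → L1-HIT  vc=[]
2: 0xa (blk 2, set 0) → L1-HIT  vc=[]
3: 0x8 (blk 2, set 0) → L1-HIT  vc=[]
4: 0xb (blk 2, set 0) → L1-HIT  vc=[]
5: 0xa (blk 2, set 0) → L1-HIT  vc=[]
6: 0x9 (blk 2, set 0) → L1-HIT  vc=[]
7: 0x8 (blk 2, set 0) → L1-HIT  vc=[]
8: 0x8 (blk 2, set 0) → L1-HIT  vc=[]
9: 0x9 (blk 2, set 0) → L1-HIT  vc=[]
10: 0xb (blk 2, set 0) → L1-HIT  vc=[]
11: 0x11 (blk 4, set 0) → MISS  vc=[2]
12: 0x8 (blk 2, set 0) → VC-HIT  vc=[4]
13: 0x9 (blk 2, set 0) → L1-HIT  vc=[4]
14: 0xb (blk 2, set 0) → L1-HIT  vc=[4]
15: 0xa (blk 2, set 0) → L1-HIT  vc=[4]
16: 0x13 (blk 4, set 0) → VC-HIT  vc=[2]
17: 0x8 (blk 2, set 0) → VC-HIT  vc=[4]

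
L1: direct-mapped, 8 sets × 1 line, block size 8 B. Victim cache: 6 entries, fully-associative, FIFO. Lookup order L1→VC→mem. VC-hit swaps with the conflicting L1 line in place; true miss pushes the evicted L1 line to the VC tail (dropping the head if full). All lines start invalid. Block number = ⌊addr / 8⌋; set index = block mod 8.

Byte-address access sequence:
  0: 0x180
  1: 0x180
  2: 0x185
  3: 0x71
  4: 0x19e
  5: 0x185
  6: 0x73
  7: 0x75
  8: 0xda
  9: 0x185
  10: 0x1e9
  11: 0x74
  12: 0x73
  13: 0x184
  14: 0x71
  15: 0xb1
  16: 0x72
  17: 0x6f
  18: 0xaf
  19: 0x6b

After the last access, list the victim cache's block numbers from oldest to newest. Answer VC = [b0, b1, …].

#0 0x180→b48/s0 MISS; vc=[]
#1 0x180→b48/s0 L1-HIT; vc=[]
#2 0x185→b48/s0 L1-HIT; vc=[]
#3 0x71→b14/s6 MISS; vc=[]
#4 0x19e→b51/s3 MISS; vc=[]
#5 0x185→b48/s0 L1-HIT; vc=[]
#6 0x73→b14/s6 L1-HIT; vc=[]
#7 0x75→b14/s6 L1-HIT; vc=[]
#8 0xda→b27/s3 MISS; vc=[51]
#9 0x185→b48/s0 L1-HIT; vc=[51]
#10 0x1e9→b61/s5 MISS; vc=[51]
#11 0x74→b14/s6 L1-HIT; vc=[51]
#12 0x73→b14/s6 L1-HIT; vc=[51]
#13 0x184→b48/s0 L1-HIT; vc=[51]
#14 0x71→b14/s6 L1-HIT; vc=[51]
#15 0xb1→b22/s6 MISS; vc=[51,14]
#16 0x72→b14/s6 VC-HIT; vc=[51,22]
#17 0x6f→b13/s5 MISS; vc=[51,22,61]
#18 0xaf→b21/s5 MISS; vc=[51,22,61,13]
#19 0x6b→b13/s5 VC-HIT; vc=[51,22,61,21]

VC = [51, 22, 61, 21]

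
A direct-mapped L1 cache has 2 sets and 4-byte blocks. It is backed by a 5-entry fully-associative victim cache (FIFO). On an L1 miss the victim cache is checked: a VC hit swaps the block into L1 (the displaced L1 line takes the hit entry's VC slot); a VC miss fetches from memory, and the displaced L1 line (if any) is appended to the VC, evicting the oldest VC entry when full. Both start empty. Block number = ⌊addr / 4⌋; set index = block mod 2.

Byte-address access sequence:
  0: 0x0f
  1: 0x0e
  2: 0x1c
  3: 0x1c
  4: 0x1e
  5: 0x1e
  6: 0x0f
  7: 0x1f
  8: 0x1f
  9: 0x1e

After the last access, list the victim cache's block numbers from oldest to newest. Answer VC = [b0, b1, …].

#0 0xf→b3/s1 MISS; vc=[]
#1 0xe→b3/s1 L1-HIT; vc=[]
#2 0x1c→b7/s1 MISS; vc=[3]
#3 0x1c→b7/s1 L1-HIT; vc=[3]
#4 0x1e→b7/s1 L1-HIT; vc=[3]
#5 0x1e→b7/s1 L1-HIT; vc=[3]
#6 0xf→b3/s1 VC-HIT; vc=[7]
#7 0x1f→b7/s1 VC-HIT; vc=[3]
#8 0x1f→b7/s1 L1-HIT; vc=[3]
#9 0x1e→b7/s1 L1-HIT; vc=[3]

VC = [3]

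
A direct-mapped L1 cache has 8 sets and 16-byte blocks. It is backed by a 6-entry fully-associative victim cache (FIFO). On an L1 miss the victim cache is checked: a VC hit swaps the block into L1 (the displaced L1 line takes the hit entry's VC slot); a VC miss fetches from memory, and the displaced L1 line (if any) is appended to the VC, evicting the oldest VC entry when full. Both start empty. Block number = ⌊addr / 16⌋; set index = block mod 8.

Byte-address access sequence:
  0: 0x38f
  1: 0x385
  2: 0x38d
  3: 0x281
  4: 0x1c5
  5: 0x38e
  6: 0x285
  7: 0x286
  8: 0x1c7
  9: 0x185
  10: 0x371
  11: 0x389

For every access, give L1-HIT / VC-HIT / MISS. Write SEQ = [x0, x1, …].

0: 0x38f (blk 56, set 0) → MISS  vc=[]
1: 0x385 (blk 56, set 0) → L1-HIT  vc=[]
2: 0x38d (blk 56, set 0) → L1-HIT  vc=[]
3: 0x281 (blk 40, set 0) → MISS  vc=[56]
4: 0x1c5 (blk 28, set 4) → MISS  vc=[56]
5: 0x38e (blk 56, set 0) → VC-HIT  vc=[40]
6: 0x285 (blk 40, set 0) → VC-HIT  vc=[56]
7: 0x286 (blk 40, set 0) → L1-HIT  vc=[56]
8: 0x1c7 (blk 28, set 4) → L1-HIT  vc=[56]
9: 0x185 (blk 24, set 0) → MISS  vc=[56, 40]
10: 0x371 (blk 55, set 7) → MISS  vc=[56, 40]
11: 0x389 (blk 56, set 0) → VC-HIT  vc=[24, 40]

SEQ = [MISS, L1-HIT, L1-HIT, MISS, MISS, VC-HIT, VC-HIT, L1-HIT, L1-HIT, MISS, MISS, VC-HIT]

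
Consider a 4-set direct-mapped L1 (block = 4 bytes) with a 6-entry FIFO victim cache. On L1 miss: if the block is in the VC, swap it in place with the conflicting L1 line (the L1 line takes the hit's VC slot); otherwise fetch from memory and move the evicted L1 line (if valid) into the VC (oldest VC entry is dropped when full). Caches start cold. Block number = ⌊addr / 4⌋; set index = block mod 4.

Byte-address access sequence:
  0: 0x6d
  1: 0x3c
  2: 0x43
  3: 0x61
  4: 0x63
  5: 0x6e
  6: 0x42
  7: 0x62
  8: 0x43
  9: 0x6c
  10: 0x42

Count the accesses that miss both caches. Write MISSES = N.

#0 0x6d→b27/s3 MISS; vc=[]
#1 0x3c→b15/s3 MISS; vc=[27]
#2 0x43→b16/s0 MISS; vc=[27]
#3 0x61→b24/s0 MISS; vc=[27,16]
#4 0x63→b24/s0 L1-HIT; vc=[27,16]
#5 0x6e→b27/s3 VC-HIT; vc=[15,16]
#6 0x42→b16/s0 VC-HIT; vc=[15,24]
#7 0x62→b24/s0 VC-HIT; vc=[15,16]
#8 0x43→b16/s0 VC-HIT; vc=[15,24]
#9 0x6c→b27/s3 L1-HIT; vc=[15,24]
#10 0x42→b16/s0 L1-HIT; vc=[15,24]

MISSES = 4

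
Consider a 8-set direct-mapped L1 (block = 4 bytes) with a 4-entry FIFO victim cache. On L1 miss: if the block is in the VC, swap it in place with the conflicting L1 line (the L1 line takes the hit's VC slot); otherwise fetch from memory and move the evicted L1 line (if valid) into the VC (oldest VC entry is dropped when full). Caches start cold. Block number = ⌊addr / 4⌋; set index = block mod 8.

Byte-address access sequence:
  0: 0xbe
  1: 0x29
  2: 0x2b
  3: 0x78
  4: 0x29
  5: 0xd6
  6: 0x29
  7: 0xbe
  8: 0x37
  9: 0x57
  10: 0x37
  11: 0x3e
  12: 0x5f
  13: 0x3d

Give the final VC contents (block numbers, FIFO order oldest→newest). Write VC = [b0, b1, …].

VC = [53, 21, 47, 23]

0: 0xbe (blk 47, set 7) → MISS  vc=[]
1: 0x29 (blk 10, set 2) → MISS  vc=[]
2: 0x2b (blk 10, set 2) → L1-HIT  vc=[]
3: 0x78 (blk 30, set 6) → MISS  vc=[]
4: 0x29 (blk 10, set 2) → L1-HIT  vc=[]
5: 0xd6 (blk 53, set 5) → MISS  vc=[]
6: 0x29 (blk 10, set 2) → L1-HIT  vc=[]
7: 0xbe (blk 47, set 7) → L1-HIT  vc=[]
8: 0x37 (blk 13, set 5) → MISS  vc=[53]
9: 0x57 (blk 21, set 5) → MISS  vc=[53, 13]
10: 0x37 (blk 13, set 5) → VC-HIT  vc=[53, 21]
11: 0x3e (blk 15, set 7) → MISS  vc=[53, 21, 47]
12: 0x5f (blk 23, set 7) → MISS  vc=[53, 21, 47, 15]
13: 0x3d (blk 15, set 7) → VC-HIT  vc=[53, 21, 47, 23]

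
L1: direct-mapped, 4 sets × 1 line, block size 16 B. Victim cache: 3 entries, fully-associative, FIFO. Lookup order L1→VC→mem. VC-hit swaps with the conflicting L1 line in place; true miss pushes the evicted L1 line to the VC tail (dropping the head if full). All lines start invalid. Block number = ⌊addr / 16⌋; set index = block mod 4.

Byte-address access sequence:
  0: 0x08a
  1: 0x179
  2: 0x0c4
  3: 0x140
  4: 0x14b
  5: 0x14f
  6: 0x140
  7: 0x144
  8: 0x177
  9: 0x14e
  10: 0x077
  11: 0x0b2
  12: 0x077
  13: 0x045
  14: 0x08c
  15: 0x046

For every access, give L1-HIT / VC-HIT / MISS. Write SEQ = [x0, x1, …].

SEQ = [MISS, MISS, MISS, MISS, L1-HIT, L1-HIT, L1-HIT, L1-HIT, L1-HIT, L1-HIT, MISS, MISS, VC-HIT, MISS, MISS, VC-HIT]

#0 0x8a→b8/s0 MISS; vc=[]
#1 0x179→b23/s3 MISS; vc=[]
#2 0xc4→b12/s0 MISS; vc=[8]
#3 0x140→b20/s0 MISS; vc=[8,12]
#4 0x14b→b20/s0 L1-HIT; vc=[8,12]
#5 0x14f→b20/s0 L1-HIT; vc=[8,12]
#6 0x140→b20/s0 L1-HIT; vc=[8,12]
#7 0x144→b20/s0 L1-HIT; vc=[8,12]
#8 0x177→b23/s3 L1-HIT; vc=[8,12]
#9 0x14e→b20/s0 L1-HIT; vc=[8,12]
#10 0x77→b7/s3 MISS; vc=[8,12,23]
#11 0xb2→b11/s3 MISS; vc=[12,23,7]
#12 0x77→b7/s3 VC-HIT; vc=[12,23,11]
#13 0x45→b4/s0 MISS; vc=[23,11,20]
#14 0x8c→b8/s0 MISS; vc=[11,20,4]
#15 0x46→b4/s0 VC-HIT; vc=[11,20,8]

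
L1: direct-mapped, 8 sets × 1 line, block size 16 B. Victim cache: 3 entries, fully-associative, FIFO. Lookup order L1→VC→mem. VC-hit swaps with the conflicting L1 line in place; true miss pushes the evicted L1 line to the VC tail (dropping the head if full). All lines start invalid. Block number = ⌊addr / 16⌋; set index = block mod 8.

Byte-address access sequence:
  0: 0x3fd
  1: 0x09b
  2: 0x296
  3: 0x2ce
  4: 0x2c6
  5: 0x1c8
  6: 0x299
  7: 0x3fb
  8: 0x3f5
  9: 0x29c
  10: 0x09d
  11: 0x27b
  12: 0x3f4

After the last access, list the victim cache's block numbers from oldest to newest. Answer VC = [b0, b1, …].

  [0] addr=0x3fd blk=63 s=7: MISS | VC []
  [1] addr=0x9b blk=9 s=1: MISS | VC []
  [2] addr=0x296 blk=41 s=1: MISS | VC [9]
  [3] addr=0x2ce blk=44 s=4: MISS | VC [9]
  [4] addr=0x2c6 blk=44 s=4: L1-HIT | VC [9]
  [5] addr=0x1c8 blk=28 s=4: MISS | VC [9, 44]
  [6] addr=0x299 blk=41 s=1: L1-HIT | VC [9, 44]
  [7] addr=0x3fb blk=63 s=7: L1-HIT | VC [9, 44]
  [8] addr=0x3f5 blk=63 s=7: L1-HIT | VC [9, 44]
  [9] addr=0x29c blk=41 s=1: L1-HIT | VC [9, 44]
  [10] addr=0x9d blk=9 s=1: VC-HIT | VC [41, 44]
  [11] addr=0x27b blk=39 s=7: MISS | VC [41, 44, 63]
  [12] addr=0x3f4 blk=63 s=7: VC-HIT | VC [41, 44, 39]

VC = [41, 44, 39]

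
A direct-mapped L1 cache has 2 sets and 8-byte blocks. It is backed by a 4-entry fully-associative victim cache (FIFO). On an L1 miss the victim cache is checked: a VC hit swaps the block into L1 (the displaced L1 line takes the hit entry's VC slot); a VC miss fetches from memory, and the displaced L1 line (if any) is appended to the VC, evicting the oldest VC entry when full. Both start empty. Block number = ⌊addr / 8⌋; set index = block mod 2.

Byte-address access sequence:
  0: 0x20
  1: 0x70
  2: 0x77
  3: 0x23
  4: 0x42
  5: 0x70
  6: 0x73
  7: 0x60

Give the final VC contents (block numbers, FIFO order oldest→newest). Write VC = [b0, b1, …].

VC = [8, 4, 14]

  [0] addr=0x20 blk=4 s=0: MISS | VC []
  [1] addr=0x70 blk=14 s=0: MISS | VC [4]
  [2] addr=0x77 blk=14 s=0: L1-HIT | VC [4]
  [3] addr=0x23 blk=4 s=0: VC-HIT | VC [14]
  [4] addr=0x42 blk=8 s=0: MISS | VC [14, 4]
  [5] addr=0x70 blk=14 s=0: VC-HIT | VC [8, 4]
  [6] addr=0x73 blk=14 s=0: L1-HIT | VC [8, 4]
  [7] addr=0x60 blk=12 s=0: MISS | VC [8, 4, 14]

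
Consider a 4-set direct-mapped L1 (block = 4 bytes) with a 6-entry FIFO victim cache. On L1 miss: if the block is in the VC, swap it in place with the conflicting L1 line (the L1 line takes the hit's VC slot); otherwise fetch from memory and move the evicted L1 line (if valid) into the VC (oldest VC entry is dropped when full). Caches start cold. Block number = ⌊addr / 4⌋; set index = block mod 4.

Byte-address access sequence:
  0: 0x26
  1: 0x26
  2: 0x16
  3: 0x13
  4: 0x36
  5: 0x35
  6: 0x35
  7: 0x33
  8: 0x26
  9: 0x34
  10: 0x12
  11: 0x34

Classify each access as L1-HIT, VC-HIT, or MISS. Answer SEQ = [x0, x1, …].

#0 0x26→b9/s1 MISS; vc=[]
#1 0x26→b9/s1 L1-HIT; vc=[]
#2 0x16→b5/s1 MISS; vc=[9]
#3 0x13→b4/s0 MISS; vc=[9]
#4 0x36→b13/s1 MISS; vc=[9,5]
#5 0x35→b13/s1 L1-HIT; vc=[9,5]
#6 0x35→b13/s1 L1-HIT; vc=[9,5]
#7 0x33→b12/s0 MISS; vc=[9,5,4]
#8 0x26→b9/s1 VC-HIT; vc=[13,5,4]
#9 0x34→b13/s1 VC-HIT; vc=[9,5,4]
#10 0x12→b4/s0 VC-HIT; vc=[9,5,12]
#11 0x34→b13/s1 L1-HIT; vc=[9,5,12]

SEQ = [MISS, L1-HIT, MISS, MISS, MISS, L1-HIT, L1-HIT, MISS, VC-HIT, VC-HIT, VC-HIT, L1-HIT]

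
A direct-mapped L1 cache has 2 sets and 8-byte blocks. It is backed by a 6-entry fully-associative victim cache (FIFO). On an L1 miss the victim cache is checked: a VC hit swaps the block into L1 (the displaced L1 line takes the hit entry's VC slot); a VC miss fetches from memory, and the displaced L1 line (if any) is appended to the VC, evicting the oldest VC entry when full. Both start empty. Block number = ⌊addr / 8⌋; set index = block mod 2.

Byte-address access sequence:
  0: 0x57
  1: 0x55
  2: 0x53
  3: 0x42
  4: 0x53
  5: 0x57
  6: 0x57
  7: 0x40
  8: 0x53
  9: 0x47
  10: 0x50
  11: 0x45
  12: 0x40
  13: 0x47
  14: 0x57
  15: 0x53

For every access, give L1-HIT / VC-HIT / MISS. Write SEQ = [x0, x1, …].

SEQ = [MISS, L1-HIT, L1-HIT, MISS, VC-HIT, L1-HIT, L1-HIT, VC-HIT, VC-HIT, VC-HIT, VC-HIT, VC-HIT, L1-HIT, L1-HIT, VC-HIT, L1-HIT]

#0 0x57→b10/s0 MISS; vc=[]
#1 0x55→b10/s0 L1-HIT; vc=[]
#2 0x53→b10/s0 L1-HIT; vc=[]
#3 0x42→b8/s0 MISS; vc=[10]
#4 0x53→b10/s0 VC-HIT; vc=[8]
#5 0x57→b10/s0 L1-HIT; vc=[8]
#6 0x57→b10/s0 L1-HIT; vc=[8]
#7 0x40→b8/s0 VC-HIT; vc=[10]
#8 0x53→b10/s0 VC-HIT; vc=[8]
#9 0x47→b8/s0 VC-HIT; vc=[10]
#10 0x50→b10/s0 VC-HIT; vc=[8]
#11 0x45→b8/s0 VC-HIT; vc=[10]
#12 0x40→b8/s0 L1-HIT; vc=[10]
#13 0x47→b8/s0 L1-HIT; vc=[10]
#14 0x57→b10/s0 VC-HIT; vc=[8]
#15 0x53→b10/s0 L1-HIT; vc=[8]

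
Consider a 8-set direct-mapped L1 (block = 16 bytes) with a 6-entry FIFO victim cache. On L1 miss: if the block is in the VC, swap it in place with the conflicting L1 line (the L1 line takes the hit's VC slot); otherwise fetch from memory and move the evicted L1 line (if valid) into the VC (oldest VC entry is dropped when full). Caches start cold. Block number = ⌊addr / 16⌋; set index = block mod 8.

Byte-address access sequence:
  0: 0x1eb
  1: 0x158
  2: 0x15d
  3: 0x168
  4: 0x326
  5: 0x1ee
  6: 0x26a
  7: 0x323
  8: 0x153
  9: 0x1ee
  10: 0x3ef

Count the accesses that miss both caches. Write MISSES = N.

0: 0x1eb (blk 30, set 6) → MISS  vc=[]
1: 0x158 (blk 21, set 5) → MISS  vc=[]
2: 0x15d (blk 21, set 5) → L1-HIT  vc=[]
3: 0x168 (blk 22, set 6) → MISS  vc=[30]
4: 0x326 (blk 50, set 2) → MISS  vc=[30]
5: 0x1ee (blk 30, set 6) → VC-HIT  vc=[22]
6: 0x26a (blk 38, set 6) → MISS  vc=[22, 30]
7: 0x323 (blk 50, set 2) → L1-HIT  vc=[22, 30]
8: 0x153 (blk 21, set 5) → L1-HIT  vc=[22, 30]
9: 0x1ee (blk 30, set 6) → VC-HIT  vc=[22, 38]
10: 0x3ef (blk 62, set 6) → MISS  vc=[22, 38, 30]

MISSES = 6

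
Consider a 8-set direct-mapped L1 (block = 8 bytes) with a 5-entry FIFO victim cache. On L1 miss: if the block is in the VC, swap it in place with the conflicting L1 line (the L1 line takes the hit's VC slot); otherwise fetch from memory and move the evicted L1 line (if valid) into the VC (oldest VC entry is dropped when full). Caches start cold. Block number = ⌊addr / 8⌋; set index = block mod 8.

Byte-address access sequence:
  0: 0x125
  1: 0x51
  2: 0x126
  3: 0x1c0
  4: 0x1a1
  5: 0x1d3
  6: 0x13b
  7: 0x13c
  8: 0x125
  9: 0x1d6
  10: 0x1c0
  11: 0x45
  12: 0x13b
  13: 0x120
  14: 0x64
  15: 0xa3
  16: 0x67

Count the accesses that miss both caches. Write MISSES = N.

MISSES = 9

#0 0x125→b36/s4 MISS; vc=[]
#1 0x51→b10/s2 MISS; vc=[]
#2 0x126→b36/s4 L1-HIT; vc=[]
#3 0x1c0→b56/s0 MISS; vc=[]
#4 0x1a1→b52/s4 MISS; vc=[36]
#5 0x1d3→b58/s2 MISS; vc=[36,10]
#6 0x13b→b39/s7 MISS; vc=[36,10]
#7 0x13c→b39/s7 L1-HIT; vc=[36,10]
#8 0x125→b36/s4 VC-HIT; vc=[52,10]
#9 0x1d6→b58/s2 L1-HIT; vc=[52,10]
#10 0x1c0→b56/s0 L1-HIT; vc=[52,10]
#11 0x45→b8/s0 MISS; vc=[52,10,56]
#12 0x13b→b39/s7 L1-HIT; vc=[52,10,56]
#13 0x120→b36/s4 L1-HIT; vc=[52,10,56]
#14 0x64→b12/s4 MISS; vc=[52,10,56,36]
#15 0xa3→b20/s4 MISS; vc=[52,10,56,36,12]
#16 0x67→b12/s4 VC-HIT; vc=[52,10,56,36,20]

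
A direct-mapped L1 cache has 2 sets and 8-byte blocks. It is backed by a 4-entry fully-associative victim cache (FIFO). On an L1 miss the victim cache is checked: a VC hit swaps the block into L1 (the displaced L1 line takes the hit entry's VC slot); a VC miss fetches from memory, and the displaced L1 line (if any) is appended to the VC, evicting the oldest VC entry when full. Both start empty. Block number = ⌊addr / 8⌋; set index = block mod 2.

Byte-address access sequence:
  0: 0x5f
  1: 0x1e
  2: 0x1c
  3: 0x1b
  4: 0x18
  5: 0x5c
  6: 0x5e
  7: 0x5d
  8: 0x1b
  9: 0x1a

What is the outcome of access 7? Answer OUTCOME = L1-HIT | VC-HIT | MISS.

OUTCOME = L1-HIT

0: 0x5f (blk 11, set 1) → MISS  vc=[]
1: 0x1e (blk 3, set 1) → MISS  vc=[11]
2: 0x1c (blk 3, set 1) → L1-HIT  vc=[11]
3: 0x1b (blk 3, set 1) → L1-HIT  vc=[11]
4: 0x18 (blk 3, set 1) → L1-HIT  vc=[11]
5: 0x5c (blk 11, set 1) → VC-HIT  vc=[3]
6: 0x5e (blk 11, set 1) → L1-HIT  vc=[3]
7: 0x5d (blk 11, set 1) → L1-HIT  vc=[3]
8: 0x1b (blk 3, set 1) → VC-HIT  vc=[11]
9: 0x1a (blk 3, set 1) → L1-HIT  vc=[11]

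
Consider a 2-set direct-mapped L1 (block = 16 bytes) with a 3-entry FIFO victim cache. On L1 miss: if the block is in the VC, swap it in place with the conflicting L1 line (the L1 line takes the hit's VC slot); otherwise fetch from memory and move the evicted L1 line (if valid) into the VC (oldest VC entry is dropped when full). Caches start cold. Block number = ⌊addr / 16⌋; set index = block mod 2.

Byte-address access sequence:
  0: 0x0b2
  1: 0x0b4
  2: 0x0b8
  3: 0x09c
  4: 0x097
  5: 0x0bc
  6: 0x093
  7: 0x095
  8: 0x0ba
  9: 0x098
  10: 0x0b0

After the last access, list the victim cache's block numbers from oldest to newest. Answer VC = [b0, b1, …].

  [0] addr=0xb2 blk=11 s=1: MISS | VC []
  [1] addr=0xb4 blk=11 s=1: L1-HIT | VC []
  [2] addr=0xb8 blk=11 s=1: L1-HIT | VC []
  [3] addr=0x9c blk=9 s=1: MISS | VC [11]
  [4] addr=0x97 blk=9 s=1: L1-HIT | VC [11]
  [5] addr=0xbc blk=11 s=1: VC-HIT | VC [9]
  [6] addr=0x93 blk=9 s=1: VC-HIT | VC [11]
  [7] addr=0x95 blk=9 s=1: L1-HIT | VC [11]
  [8] addr=0xba blk=11 s=1: VC-HIT | VC [9]
  [9] addr=0x98 blk=9 s=1: VC-HIT | VC [11]
  [10] addr=0xb0 blk=11 s=1: VC-HIT | VC [9]

VC = [9]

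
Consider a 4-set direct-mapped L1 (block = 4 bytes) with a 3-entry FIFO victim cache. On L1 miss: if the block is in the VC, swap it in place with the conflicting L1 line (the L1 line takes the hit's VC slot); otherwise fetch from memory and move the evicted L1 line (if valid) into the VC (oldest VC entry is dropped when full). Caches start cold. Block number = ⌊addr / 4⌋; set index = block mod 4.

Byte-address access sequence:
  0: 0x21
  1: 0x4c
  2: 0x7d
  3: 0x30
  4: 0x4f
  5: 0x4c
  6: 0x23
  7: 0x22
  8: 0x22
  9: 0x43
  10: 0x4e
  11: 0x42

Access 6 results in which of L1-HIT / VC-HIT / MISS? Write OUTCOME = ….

  [0] addr=0x21 blk=8 s=0: MISS | VC []
  [1] addr=0x4c blk=19 s=3: MISS | VC []
  [2] addr=0x7d blk=31 s=3: MISS | VC [19]
  [3] addr=0x30 blk=12 s=0: MISS | VC [19, 8]
  [4] addr=0x4f blk=19 s=3: VC-HIT | VC [31, 8]
  [5] addr=0x4c blk=19 s=3: L1-HIT | VC [31, 8]
  [6] addr=0x23 blk=8 s=0: VC-HIT | VC [31, 12]
  [7] addr=0x22 blk=8 s=0: L1-HIT | VC [31, 12]
  [8] addr=0x22 blk=8 s=0: L1-HIT | VC [31, 12]
  [9] addr=0x43 blk=16 s=0: MISS | VC [31, 12, 8]
  [10] addr=0x4e blk=19 s=3: L1-HIT | VC [31, 12, 8]
  [11] addr=0x42 blk=16 s=0: L1-HIT | VC [31, 12, 8]

OUTCOME = VC-HIT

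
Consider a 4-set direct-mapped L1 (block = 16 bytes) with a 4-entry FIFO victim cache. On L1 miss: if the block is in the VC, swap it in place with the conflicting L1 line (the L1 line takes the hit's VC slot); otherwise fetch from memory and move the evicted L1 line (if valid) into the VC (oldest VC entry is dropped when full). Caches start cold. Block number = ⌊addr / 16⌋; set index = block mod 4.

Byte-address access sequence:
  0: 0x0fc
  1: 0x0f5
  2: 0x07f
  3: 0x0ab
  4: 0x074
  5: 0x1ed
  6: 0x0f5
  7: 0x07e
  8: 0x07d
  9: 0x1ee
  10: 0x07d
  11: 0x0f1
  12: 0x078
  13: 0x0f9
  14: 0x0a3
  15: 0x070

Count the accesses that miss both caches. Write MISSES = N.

MISSES = 4

0: 0xfc (blk 15, set 3) → MISS  vc=[]
1: 0xf5 (blk 15, set 3) → L1-HIT  vc=[]
2: 0x7f (blk 7, set 3) → MISS  vc=[15]
3: 0xab (blk 10, set 2) → MISS  vc=[15]
4: 0x74 (blk 7, set 3) → L1-HIT  vc=[15]
5: 0x1ed (blk 30, set 2) → MISS  vc=[15, 10]
6: 0xf5 (blk 15, set 3) → VC-HIT  vc=[7, 10]
7: 0x7e (blk 7, set 3) → VC-HIT  vc=[15, 10]
8: 0x7d (blk 7, set 3) → L1-HIT  vc=[15, 10]
9: 0x1ee (blk 30, set 2) → L1-HIT  vc=[15, 10]
10: 0x7d (blk 7, set 3) → L1-HIT  vc=[15, 10]
11: 0xf1 (blk 15, set 3) → VC-HIT  vc=[7, 10]
12: 0x78 (blk 7, set 3) → VC-HIT  vc=[15, 10]
13: 0xf9 (blk 15, set 3) → VC-HIT  vc=[7, 10]
14: 0xa3 (blk 10, set 2) → VC-HIT  vc=[7, 30]
15: 0x70 (blk 7, set 3) → VC-HIT  vc=[15, 30]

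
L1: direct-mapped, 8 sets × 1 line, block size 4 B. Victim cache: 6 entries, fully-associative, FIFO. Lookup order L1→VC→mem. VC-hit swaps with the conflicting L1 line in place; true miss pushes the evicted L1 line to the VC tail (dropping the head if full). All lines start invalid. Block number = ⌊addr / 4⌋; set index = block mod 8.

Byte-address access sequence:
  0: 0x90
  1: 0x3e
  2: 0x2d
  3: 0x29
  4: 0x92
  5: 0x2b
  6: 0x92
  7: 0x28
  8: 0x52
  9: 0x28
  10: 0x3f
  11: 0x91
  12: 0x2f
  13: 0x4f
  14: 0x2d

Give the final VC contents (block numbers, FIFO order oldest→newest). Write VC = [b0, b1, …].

VC = [20, 19]

#0 0x90→b36/s4 MISS; vc=[]
#1 0x3e→b15/s7 MISS; vc=[]
#2 0x2d→b11/s3 MISS; vc=[]
#3 0x29→b10/s2 MISS; vc=[]
#4 0x92→b36/s4 L1-HIT; vc=[]
#5 0x2b→b10/s2 L1-HIT; vc=[]
#6 0x92→b36/s4 L1-HIT; vc=[]
#7 0x28→b10/s2 L1-HIT; vc=[]
#8 0x52→b20/s4 MISS; vc=[36]
#9 0x28→b10/s2 L1-HIT; vc=[36]
#10 0x3f→b15/s7 L1-HIT; vc=[36]
#11 0x91→b36/s4 VC-HIT; vc=[20]
#12 0x2f→b11/s3 L1-HIT; vc=[20]
#13 0x4f→b19/s3 MISS; vc=[20,11]
#14 0x2d→b11/s3 VC-HIT; vc=[20,19]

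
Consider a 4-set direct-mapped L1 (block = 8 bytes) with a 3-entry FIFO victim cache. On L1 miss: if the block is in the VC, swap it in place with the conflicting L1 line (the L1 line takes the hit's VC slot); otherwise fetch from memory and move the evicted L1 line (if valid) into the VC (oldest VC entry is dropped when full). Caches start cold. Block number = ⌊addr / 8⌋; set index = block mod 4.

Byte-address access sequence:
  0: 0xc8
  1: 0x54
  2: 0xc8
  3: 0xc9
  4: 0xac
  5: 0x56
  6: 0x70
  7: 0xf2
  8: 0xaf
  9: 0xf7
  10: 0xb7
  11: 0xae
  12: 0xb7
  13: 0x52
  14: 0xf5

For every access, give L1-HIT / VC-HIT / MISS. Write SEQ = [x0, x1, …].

SEQ = [MISS, MISS, L1-HIT, L1-HIT, MISS, L1-HIT, MISS, MISS, L1-HIT, L1-HIT, MISS, L1-HIT, L1-HIT, VC-HIT, VC-HIT]

  [0] addr=0xc8 blk=25 s=1: MISS | VC []
  [1] addr=0x54 blk=10 s=2: MISS | VC []
  [2] addr=0xc8 blk=25 s=1: L1-HIT | VC []
  [3] addr=0xc9 blk=25 s=1: L1-HIT | VC []
  [4] addr=0xac blk=21 s=1: MISS | VC [25]
  [5] addr=0x56 blk=10 s=2: L1-HIT | VC [25]
  [6] addr=0x70 blk=14 s=2: MISS | VC [25, 10]
  [7] addr=0xf2 blk=30 s=2: MISS | VC [25, 10, 14]
  [8] addr=0xaf blk=21 s=1: L1-HIT | VC [25, 10, 14]
  [9] addr=0xf7 blk=30 s=2: L1-HIT | VC [25, 10, 14]
  [10] addr=0xb7 blk=22 s=2: MISS | VC [10, 14, 30]
  [11] addr=0xae blk=21 s=1: L1-HIT | VC [10, 14, 30]
  [12] addr=0xb7 blk=22 s=2: L1-HIT | VC [10, 14, 30]
  [13] addr=0x52 blk=10 s=2: VC-HIT | VC [22, 14, 30]
  [14] addr=0xf5 blk=30 s=2: VC-HIT | VC [22, 14, 10]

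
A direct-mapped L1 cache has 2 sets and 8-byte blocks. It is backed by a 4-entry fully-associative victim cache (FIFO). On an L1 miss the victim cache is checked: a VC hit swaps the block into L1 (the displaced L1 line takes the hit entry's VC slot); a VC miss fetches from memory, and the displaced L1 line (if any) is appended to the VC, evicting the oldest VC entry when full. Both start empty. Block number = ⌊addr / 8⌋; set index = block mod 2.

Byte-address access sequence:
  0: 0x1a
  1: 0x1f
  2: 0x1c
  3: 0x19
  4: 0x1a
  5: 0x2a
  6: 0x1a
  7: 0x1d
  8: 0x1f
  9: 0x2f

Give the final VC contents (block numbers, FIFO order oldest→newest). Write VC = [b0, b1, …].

VC = [3]

#0 0x1a→b3/s1 MISS; vc=[]
#1 0x1f→b3/s1 L1-HIT; vc=[]
#2 0x1c→b3/s1 L1-HIT; vc=[]
#3 0x19→b3/s1 L1-HIT; vc=[]
#4 0x1a→b3/s1 L1-HIT; vc=[]
#5 0x2a→b5/s1 MISS; vc=[3]
#6 0x1a→b3/s1 VC-HIT; vc=[5]
#7 0x1d→b3/s1 L1-HIT; vc=[5]
#8 0x1f→b3/s1 L1-HIT; vc=[5]
#9 0x2f→b5/s1 VC-HIT; vc=[3]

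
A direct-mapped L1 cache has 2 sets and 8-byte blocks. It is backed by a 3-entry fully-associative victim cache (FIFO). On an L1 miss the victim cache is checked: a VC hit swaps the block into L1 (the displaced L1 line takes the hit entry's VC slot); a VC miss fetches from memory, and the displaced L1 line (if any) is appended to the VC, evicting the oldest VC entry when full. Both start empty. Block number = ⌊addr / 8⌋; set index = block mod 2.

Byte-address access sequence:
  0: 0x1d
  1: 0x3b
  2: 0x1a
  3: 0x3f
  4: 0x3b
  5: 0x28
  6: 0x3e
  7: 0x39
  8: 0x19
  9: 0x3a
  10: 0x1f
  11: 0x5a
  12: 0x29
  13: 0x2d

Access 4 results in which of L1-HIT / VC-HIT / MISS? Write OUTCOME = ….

  [0] addr=0x1d blk=3 s=1: MISS | VC []
  [1] addr=0x3b blk=7 s=1: MISS | VC [3]
  [2] addr=0x1a blk=3 s=1: VC-HIT | VC [7]
  [3] addr=0x3f blk=7 s=1: VC-HIT | VC [3]
  [4] addr=0x3b blk=7 s=1: L1-HIT | VC [3]
  [5] addr=0x28 blk=5 s=1: MISS | VC [3, 7]
  [6] addr=0x3e blk=7 s=1: VC-HIT | VC [3, 5]
  [7] addr=0x39 blk=7 s=1: L1-HIT | VC [3, 5]
  [8] addr=0x19 blk=3 s=1: VC-HIT | VC [7, 5]
  [9] addr=0x3a blk=7 s=1: VC-HIT | VC [3, 5]
  [10] addr=0x1f blk=3 s=1: VC-HIT | VC [7, 5]
  [11] addr=0x5a blk=11 s=1: MISS | VC [7, 5, 3]
  [12] addr=0x29 blk=5 s=1: VC-HIT | VC [7, 11, 3]
  [13] addr=0x2d blk=5 s=1: L1-HIT | VC [7, 11, 3]

OUTCOME = L1-HIT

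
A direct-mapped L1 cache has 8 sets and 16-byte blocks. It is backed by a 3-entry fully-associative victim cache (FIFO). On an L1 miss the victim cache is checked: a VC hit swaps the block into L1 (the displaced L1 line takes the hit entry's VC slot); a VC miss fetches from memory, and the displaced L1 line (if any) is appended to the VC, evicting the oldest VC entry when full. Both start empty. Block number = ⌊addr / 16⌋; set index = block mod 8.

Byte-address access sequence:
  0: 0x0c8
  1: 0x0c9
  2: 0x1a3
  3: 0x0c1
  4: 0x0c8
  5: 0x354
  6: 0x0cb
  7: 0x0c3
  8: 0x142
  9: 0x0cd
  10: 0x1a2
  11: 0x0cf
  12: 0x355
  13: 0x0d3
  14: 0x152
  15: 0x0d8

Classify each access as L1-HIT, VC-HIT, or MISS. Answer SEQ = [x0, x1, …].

0: 0xc8 (blk 12, set 4) → MISS  vc=[]
1: 0xc9 (blk 12, set 4) → L1-HIT  vc=[]
2: 0x1a3 (blk 26, set 2) → MISS  vc=[]
3: 0xc1 (blk 12, set 4) → L1-HIT  vc=[]
4: 0xc8 (blk 12, set 4) → L1-HIT  vc=[]
5: 0x354 (blk 53, set 5) → MISS  vc=[]
6: 0xcb (blk 12, set 4) → L1-HIT  vc=[]
7: 0xc3 (blk 12, set 4) → L1-HIT  vc=[]
8: 0x142 (blk 20, set 4) → MISS  vc=[12]
9: 0xcd (blk 12, set 4) → VC-HIT  vc=[20]
10: 0x1a2 (blk 26, set 2) → L1-HIT  vc=[20]
11: 0xcf (blk 12, set 4) → L1-HIT  vc=[20]
12: 0x355 (blk 53, set 5) → L1-HIT  vc=[20]
13: 0xd3 (blk 13, set 5) → MISS  vc=[20, 53]
14: 0x152 (blk 21, set 5) → MISS  vc=[20, 53, 13]
15: 0xd8 (blk 13, set 5) → VC-HIT  vc=[20, 53, 21]

SEQ = [MISS, L1-HIT, MISS, L1-HIT, L1-HIT, MISS, L1-HIT, L1-HIT, MISS, VC-HIT, L1-HIT, L1-HIT, L1-HIT, MISS, MISS, VC-HIT]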